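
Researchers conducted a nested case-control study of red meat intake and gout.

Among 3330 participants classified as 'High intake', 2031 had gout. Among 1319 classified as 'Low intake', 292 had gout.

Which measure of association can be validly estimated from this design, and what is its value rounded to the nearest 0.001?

5.499

From the description: a = 2031, b = 1299, c = 292, d = 1027.
This is a nested case-control study: participants were sampled on outcome status, so risks in the source population cannot be estimated directly — relative risk is not valid here. The odds ratio is the appropriate measure.
OR = (a·d)/(b·c) = (2031 × 1027) / (1299 × 292) = 2085837 / 379308 = 5.49906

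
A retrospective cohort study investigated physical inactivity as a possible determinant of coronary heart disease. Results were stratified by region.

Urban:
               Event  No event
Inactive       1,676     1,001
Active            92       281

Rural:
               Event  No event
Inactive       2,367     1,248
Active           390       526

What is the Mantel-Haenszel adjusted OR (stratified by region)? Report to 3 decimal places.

OR_MH = Σ(aᵢdᵢ/nᵢ) / Σ(bᵢcᵢ/nᵢ), where nᵢ is the stratum total.
Stratum 1 (Urban): n = 3050; a·d/n = 1676·281/3050 = 154.4118; b·c/n = 1001·92/3050 = 30.1941
Stratum 2 (Rural): n = 4531; a·d/n = 2367·526/4531 = 274.7831; b·c/n = 1248·390/4531 = 107.4200
OR_MH = (154.4118 + 274.7831) / (30.1941 + 107.4200) = 429.1949 / 137.6141 = 3.11883

3.119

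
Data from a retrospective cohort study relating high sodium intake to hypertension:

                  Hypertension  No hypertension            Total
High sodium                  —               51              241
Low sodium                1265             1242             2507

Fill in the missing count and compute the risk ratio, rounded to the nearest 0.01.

The missing cell is in the exposed row: 241 − 51 = 190.
So a = 190, b = 51, c = 1265, d = 1242.
RR = [a/(a+b)] / [c/(c+d)] = (190/241) / (1265/2507) = 0.78838/0.50459 = 1.56243

1.56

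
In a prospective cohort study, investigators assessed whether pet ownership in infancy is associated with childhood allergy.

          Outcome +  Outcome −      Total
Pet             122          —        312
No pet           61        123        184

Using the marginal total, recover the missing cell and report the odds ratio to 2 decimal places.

The missing cell is in the exposed row: 312 − 122 = 190.
So a = 122, b = 190, c = 61, d = 123.
OR = (a·d)/(b·c) = (122 × 123) / (190 × 61) = 15006 / 11590 = 1.29474

1.29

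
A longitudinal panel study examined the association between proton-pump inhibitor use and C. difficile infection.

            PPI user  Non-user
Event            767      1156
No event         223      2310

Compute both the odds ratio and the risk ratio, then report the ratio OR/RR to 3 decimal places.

Reading the table with exposure as columns: a = 767 (PPI user, case), b = 223 (PPI user, non-case), c = 1156 (Non-user, case), d = 2310.
OR = (767·2310)/(223·1156) = 1771770/257788 = 6.87297
Risk in exposed = 767/990 = 0.77475; risk in unexposed = 1156/3466 = 0.33353; RR = 2.32290
OR/RR = 6.87297 / 2.32290 = 2.95879
The outcome is not rare, so the OR lies further from 1 than the RR.

2.959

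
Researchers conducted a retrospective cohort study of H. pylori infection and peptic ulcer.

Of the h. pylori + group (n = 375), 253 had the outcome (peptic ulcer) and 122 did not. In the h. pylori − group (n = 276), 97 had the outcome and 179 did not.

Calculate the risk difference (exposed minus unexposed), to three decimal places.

From the description: a = 253, b = 122, c = 97, d = 179.
Risk in exposed = 253/375 = 0.674667; risk in unexposed = 97/276 = 0.351449.
Risk difference = 0.674667 − 0.351449 = 0.323217

0.323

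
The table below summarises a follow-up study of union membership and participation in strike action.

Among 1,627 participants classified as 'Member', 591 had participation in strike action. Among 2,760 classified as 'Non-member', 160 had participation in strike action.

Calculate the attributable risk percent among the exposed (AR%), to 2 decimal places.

From the description: a = 591, b = 1036, c = 160, d = 2600.
Risk in exposed = 591/1627 = 0.36325; risk in unexposed = 160/2760 = 0.05797.
RR = 0.36325/0.05797 = 6.26598
AR% = (RR − 1)/RR × 100 = (6.26598 − 1)/6.26598 × 100 = 84.0408%

84.04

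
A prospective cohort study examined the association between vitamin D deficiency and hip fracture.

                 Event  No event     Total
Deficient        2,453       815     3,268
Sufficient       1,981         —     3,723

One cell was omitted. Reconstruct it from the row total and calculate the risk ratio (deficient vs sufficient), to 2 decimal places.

1.41

The missing cell is in the unexposed row: 3723 − 1981 = 1742.
So a = 2453, b = 815, c = 1981, d = 1742.
RR = [a/(a+b)] / [c/(c+d)] = (2453/3268) / (1981/3723) = 0.75061/0.53210 = 1.41067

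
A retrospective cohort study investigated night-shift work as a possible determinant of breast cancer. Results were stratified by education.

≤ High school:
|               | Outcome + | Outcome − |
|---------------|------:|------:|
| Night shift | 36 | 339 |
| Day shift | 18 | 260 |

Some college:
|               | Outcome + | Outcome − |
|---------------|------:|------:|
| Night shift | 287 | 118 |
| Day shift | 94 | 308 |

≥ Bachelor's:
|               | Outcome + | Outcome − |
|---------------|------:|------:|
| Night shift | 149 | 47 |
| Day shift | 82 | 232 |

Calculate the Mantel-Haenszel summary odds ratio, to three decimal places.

6.254

OR_MH = Σ(aᵢdᵢ/nᵢ) / Σ(bᵢcᵢ/nᵢ), where nᵢ is the stratum total.
Stratum 1 (≤ High school): n = 653; a·d/n = 36·260/653 = 14.3338; b·c/n = 339·18/653 = 9.3446
Stratum 2 (Some college): n = 807; a·d/n = 287·308/807 = 109.5366; b·c/n = 118·94/807 = 13.7447
Stratum 3 (≥ Bachelor's): n = 510; a·d/n = 149·232/510 = 67.7804; b·c/n = 47·82/510 = 7.5569
OR_MH = (14.3338 + 109.5366 + 67.7804) / (9.3446 + 13.7447 + 7.5569) = 191.6508 / 30.6462 = 6.25366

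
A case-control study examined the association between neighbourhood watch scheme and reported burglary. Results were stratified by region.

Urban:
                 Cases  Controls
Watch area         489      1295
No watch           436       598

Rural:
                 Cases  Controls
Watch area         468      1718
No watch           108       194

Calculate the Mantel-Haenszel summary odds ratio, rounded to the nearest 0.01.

0.51

OR_MH = Σ(aᵢdᵢ/nᵢ) / Σ(bᵢcᵢ/nᵢ), where nᵢ is the stratum total.
Stratum 1 (Urban): n = 2818; a·d/n = 489·598/2818 = 103.7693; b·c/n = 1295·436/2818 = 200.3620
Stratum 2 (Rural): n = 2488; a·d/n = 468·194/2488 = 36.4920; b·c/n = 1718·108/2488 = 74.5756
OR_MH = (103.7693 + 36.4920) / (200.3620 + 74.5756) = 140.2613 / 274.9375 = 0.51016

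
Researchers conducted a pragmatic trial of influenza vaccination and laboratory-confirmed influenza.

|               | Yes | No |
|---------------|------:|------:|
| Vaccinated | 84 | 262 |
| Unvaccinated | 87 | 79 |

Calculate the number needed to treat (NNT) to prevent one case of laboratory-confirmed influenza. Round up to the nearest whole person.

Risk in treated group = 84/346 = 0.24277; risk in control = 87/166 = 0.52410.
Absolute risk reduction = 0.52410 − 0.24277 = 0.28132
NNT = 1 / ARR = 1 / 0.28132 = 3.555 → round up → 4

4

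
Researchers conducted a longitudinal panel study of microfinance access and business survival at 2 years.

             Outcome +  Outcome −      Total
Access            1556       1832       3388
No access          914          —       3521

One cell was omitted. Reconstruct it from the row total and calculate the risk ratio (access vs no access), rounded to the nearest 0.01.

The missing cell is in the unexposed row: 3521 − 914 = 2607.
So a = 1556, b = 1832, c = 914, d = 2607.
RR = [a/(a+b)] / [c/(c+d)] = (1556/3388) / (914/3521) = 0.45927/0.25959 = 1.76924

1.77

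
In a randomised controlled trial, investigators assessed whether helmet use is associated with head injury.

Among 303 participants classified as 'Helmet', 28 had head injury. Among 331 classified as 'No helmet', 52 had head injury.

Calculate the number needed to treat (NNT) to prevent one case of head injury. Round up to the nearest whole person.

16

Risk in treated group = 28/303 = 0.09241; risk in control = 52/331 = 0.15710.
Absolute risk reduction = 0.15710 − 0.09241 = 0.06469
NNT = 1 / ARR = 1 / 0.06469 = 15.458 → round up → 16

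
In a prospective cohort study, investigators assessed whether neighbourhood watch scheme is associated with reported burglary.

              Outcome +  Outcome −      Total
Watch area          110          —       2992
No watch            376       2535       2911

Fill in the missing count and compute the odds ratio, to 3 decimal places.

The missing cell is in the exposed row: 2992 − 110 = 2882.
So a = 110, b = 2882, c = 376, d = 2535.
OR = (a·d)/(b·c) = (110 × 2535) / (2882 × 376) = 278850 / 1083632 = 0.25733

0.257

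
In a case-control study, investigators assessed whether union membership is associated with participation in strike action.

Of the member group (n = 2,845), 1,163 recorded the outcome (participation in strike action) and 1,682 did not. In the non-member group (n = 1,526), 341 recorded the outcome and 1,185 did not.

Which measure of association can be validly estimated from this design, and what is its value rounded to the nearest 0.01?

From the description: a = 1163, b = 1682, c = 341, d = 1185.
This is a case-control study: participants were sampled on outcome status, so risks in the source population cannot be estimated directly — relative risk is not valid here. The odds ratio is the appropriate measure.
OR = (a·d)/(b·c) = (1163 × 1185) / (1682 × 341) = 1378155 / 573562 = 2.40280

2.40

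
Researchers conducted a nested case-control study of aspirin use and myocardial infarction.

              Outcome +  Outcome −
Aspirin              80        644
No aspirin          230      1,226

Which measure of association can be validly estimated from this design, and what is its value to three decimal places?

0.662

Cells: a = 80, b = 644, c = 230, d = 1226.
This is a nested case-control study: participants were sampled on outcome status, so risks in the source population cannot be estimated directly — relative risk is not valid here. The odds ratio is the appropriate measure.
OR = (a·d)/(b·c) = (80 × 1226) / (644 × 230) = 98080 / 148120 = 0.66217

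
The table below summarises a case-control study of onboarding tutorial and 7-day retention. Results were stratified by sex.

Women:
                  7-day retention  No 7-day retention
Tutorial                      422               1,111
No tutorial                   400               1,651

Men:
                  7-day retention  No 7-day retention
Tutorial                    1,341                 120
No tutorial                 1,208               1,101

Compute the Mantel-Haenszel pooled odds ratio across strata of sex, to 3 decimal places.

3.608

OR_MH = Σ(aᵢdᵢ/nᵢ) / Σ(bᵢcᵢ/nᵢ), where nᵢ is the stratum total.
Stratum 1 (Women): n = 3584; a·d/n = 422·1651/3584 = 194.3979; b·c/n = 1111·400/3584 = 123.9955
Stratum 2 (Men): n = 3770; a·d/n = 1341·1101/3770 = 391.6289; b·c/n = 120·1208/3770 = 38.4509
OR_MH = (194.3979 + 391.6289) / (123.9955 + 38.4509) = 586.0268 / 162.4465 = 3.60751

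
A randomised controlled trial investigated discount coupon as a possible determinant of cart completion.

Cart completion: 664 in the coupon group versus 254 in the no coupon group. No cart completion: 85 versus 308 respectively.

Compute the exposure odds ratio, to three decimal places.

From the description: a = 664, b = 85, c = 254, d = 308.
OR = (a·d)/(b·c) = (664 × 308) / (85 × 254) = 204512 / 21590 = 9.47253
The odds of cart completion are about 9.47 times as high in the coupon group.

9.473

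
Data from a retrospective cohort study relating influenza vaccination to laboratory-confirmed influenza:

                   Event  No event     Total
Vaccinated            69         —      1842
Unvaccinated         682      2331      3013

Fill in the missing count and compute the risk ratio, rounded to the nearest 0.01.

0.17

The missing cell is in the exposed row: 1842 − 69 = 1773.
So a = 69, b = 1773, c = 682, d = 2331.
RR = [a/(a+b)] / [c/(c+d)] = (69/1842) / (682/3013) = 0.03746/0.22635 = 0.16549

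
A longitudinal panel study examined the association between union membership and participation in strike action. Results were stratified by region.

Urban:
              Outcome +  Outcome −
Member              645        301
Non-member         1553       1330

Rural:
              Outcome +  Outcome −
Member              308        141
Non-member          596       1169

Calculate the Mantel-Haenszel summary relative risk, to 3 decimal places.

RR_MH = Σ(aᵢ·n₀ᵢ/nᵢ) / Σ(cᵢ·n₁ᵢ/nᵢ), with n₁ᵢ = aᵢ+bᵢ (exposed), n₀ᵢ = cᵢ+dᵢ (unexposed), nᵢ = n₁ᵢ+n₀ᵢ.
Stratum 1 (Urban): n₁ = 946, n₀ = 2883, n = 3829; a·n₀/n = 645·2883/3829 = 485.6451; c·n₁/n = 1553·946/3829 = 383.6871
Stratum 2 (Rural): n₁ = 449, n₀ = 1765, n = 2214; a·n₀/n = 308·1765/2214 = 245.5375; c·n₁/n = 596·449/2214 = 120.8690
RR_MH = (485.6451 + 245.5375) / (383.6871 + 120.8690) = 731.1826 / 504.5561 = 1.44916

1.449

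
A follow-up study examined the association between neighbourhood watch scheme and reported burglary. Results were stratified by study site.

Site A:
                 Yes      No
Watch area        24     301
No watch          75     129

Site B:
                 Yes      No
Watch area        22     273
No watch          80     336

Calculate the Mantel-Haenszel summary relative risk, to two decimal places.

0.28

RR_MH = Σ(aᵢ·n₀ᵢ/nᵢ) / Σ(cᵢ·n₁ᵢ/nᵢ), with n₁ᵢ = aᵢ+bᵢ (exposed), n₀ᵢ = cᵢ+dᵢ (unexposed), nᵢ = n₁ᵢ+n₀ᵢ.
Stratum 1 (Site A): n₁ = 325, n₀ = 204, n = 529; a·n₀/n = 24·204/529 = 9.2552; c·n₁/n = 75·325/529 = 46.0775
Stratum 2 (Site B): n₁ = 295, n₀ = 416, n = 711; a·n₀/n = 22·416/711 = 12.8720; c·n₁/n = 80·295/711 = 33.1927
RR_MH = (9.2552 + 12.8720) / (46.0775 + 33.1927) = 22.1272 / 79.2702 = 0.27914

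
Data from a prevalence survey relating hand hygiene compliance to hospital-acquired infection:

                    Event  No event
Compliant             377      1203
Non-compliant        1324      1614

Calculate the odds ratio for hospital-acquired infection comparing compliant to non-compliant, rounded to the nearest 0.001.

0.382

Cells: a = 377, b = 1203, c = 1324, d = 1614.
OR = (a·d)/(b·c) = (377 × 1614) / (1203 × 1324) = 608478 / 1592772 = 0.38202
Exposure is associated with lower odds of hospital-acquired infection (OR = 0.38 < 1).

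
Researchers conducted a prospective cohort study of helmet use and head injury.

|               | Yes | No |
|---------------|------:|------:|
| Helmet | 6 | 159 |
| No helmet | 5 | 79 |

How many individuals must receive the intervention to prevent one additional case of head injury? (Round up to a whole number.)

Risk in treated group = 6/165 = 0.03636; risk in control = 5/84 = 0.05952.
Absolute risk reduction = 0.05952 − 0.03636 = 0.02316
NNT = 1 / ARR = 1 / 0.02316 = 43.178 → round up → 44

44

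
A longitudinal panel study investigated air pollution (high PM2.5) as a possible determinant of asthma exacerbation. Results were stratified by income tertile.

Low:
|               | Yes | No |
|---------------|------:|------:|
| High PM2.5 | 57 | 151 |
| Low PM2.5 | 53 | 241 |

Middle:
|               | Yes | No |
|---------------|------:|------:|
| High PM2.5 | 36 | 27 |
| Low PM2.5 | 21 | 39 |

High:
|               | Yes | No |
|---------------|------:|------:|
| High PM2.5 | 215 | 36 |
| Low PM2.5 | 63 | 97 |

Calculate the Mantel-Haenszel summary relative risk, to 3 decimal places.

1.891

RR_MH = Σ(aᵢ·n₀ᵢ/nᵢ) / Σ(cᵢ·n₁ᵢ/nᵢ), with n₁ᵢ = aᵢ+bᵢ (exposed), n₀ᵢ = cᵢ+dᵢ (unexposed), nᵢ = n₁ᵢ+n₀ᵢ.
Stratum 1 (Low): n₁ = 208, n₀ = 294, n = 502; a·n₀/n = 57·294/502 = 33.3825; c·n₁/n = 53·208/502 = 21.9602
Stratum 2 (Middle): n₁ = 63, n₀ = 60, n = 123; a·n₀/n = 36·60/123 = 17.5610; c·n₁/n = 21·63/123 = 10.7561
Stratum 3 (High): n₁ = 251, n₀ = 160, n = 411; a·n₀/n = 215·160/411 = 83.6983; c·n₁/n = 63·251/411 = 38.4745
RR_MH = (33.3825 + 17.5610 + 83.6983) / (21.9602 + 10.7561 + 38.4745) = 134.6417 / 71.1907 = 1.89128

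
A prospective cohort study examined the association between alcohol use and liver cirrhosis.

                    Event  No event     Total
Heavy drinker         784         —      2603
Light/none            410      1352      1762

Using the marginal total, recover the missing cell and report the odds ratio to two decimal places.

1.42

The missing cell is in the exposed row: 2603 − 784 = 1819.
So a = 784, b = 1819, c = 410, d = 1352.
OR = (a·d)/(b·c) = (784 × 1352) / (1819 × 410) = 1059968 / 745790 = 1.42127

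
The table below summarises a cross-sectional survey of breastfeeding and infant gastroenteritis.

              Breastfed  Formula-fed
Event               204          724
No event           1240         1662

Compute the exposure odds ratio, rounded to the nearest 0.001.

0.378

Reading the table with exposure as columns: a = 204 (Breastfed, case), b = 1240 (Breastfed, non-case), c = 724 (Formula-fed, case), d = 1662.
OR = (a·d)/(b·c) = (204 × 1662) / (1240 × 724) = 339048 / 897760 = 0.37766
Exposure is associated with lower odds of infant gastroenteritis (OR = 0.38 < 1).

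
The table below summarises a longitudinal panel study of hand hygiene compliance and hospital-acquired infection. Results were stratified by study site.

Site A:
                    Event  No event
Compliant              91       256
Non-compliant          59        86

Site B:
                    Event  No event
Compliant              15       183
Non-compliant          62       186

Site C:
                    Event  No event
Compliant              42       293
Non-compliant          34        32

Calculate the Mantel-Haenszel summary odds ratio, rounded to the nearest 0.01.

0.32

OR_MH = Σ(aᵢdᵢ/nᵢ) / Σ(bᵢcᵢ/nᵢ), where nᵢ is the stratum total.
Stratum 1 (Site A): n = 492; a·d/n = 91·86/492 = 15.9065; b·c/n = 256·59/492 = 30.6992
Stratum 2 (Site B): n = 446; a·d/n = 15·186/446 = 6.2556; b·c/n = 183·62/446 = 25.4395
Stratum 3 (Site C): n = 401; a·d/n = 42·32/401 = 3.3516; b·c/n = 293·34/401 = 24.8429
OR_MH = (15.9065 + 6.2556 + 3.3516) / (30.6992 + 25.4395 + 24.8429) = 25.5137 / 80.9815 = 0.31506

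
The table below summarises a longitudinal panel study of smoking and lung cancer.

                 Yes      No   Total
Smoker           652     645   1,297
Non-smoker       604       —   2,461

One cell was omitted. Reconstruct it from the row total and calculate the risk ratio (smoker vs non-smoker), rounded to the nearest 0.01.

The missing cell is in the unexposed row: 2461 − 604 = 1857.
So a = 652, b = 645, c = 604, d = 1857.
RR = [a/(a+b)] / [c/(c+d)] = (652/1297) / (604/2461) = 0.50270/0.24543 = 2.04825

2.05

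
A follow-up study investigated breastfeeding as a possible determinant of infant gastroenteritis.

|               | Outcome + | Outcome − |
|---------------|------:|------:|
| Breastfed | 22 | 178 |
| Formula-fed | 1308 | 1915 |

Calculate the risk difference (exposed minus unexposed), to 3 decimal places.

-0.296

Cells: a = 22, b = 178, c = 1308, d = 1915.
Risk in exposed = 22/200 = 0.110000; risk in unexposed = 1308/3223 = 0.405833.
Risk difference = 0.110000 − 0.405833 = -0.295833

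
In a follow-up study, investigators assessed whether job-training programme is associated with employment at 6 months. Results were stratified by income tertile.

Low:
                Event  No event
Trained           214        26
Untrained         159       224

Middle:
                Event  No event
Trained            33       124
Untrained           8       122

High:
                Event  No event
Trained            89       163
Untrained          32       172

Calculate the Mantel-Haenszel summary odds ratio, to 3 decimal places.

OR_MH = Σ(aᵢdᵢ/nᵢ) / Σ(bᵢcᵢ/nᵢ), where nᵢ is the stratum total.
Stratum 1 (Low): n = 623; a·d/n = 214·224/623 = 76.9438; b·c/n = 26·159/623 = 6.6356
Stratum 2 (Middle): n = 287; a·d/n = 33·122/287 = 14.0279; b·c/n = 124·8/287 = 3.4564
Stratum 3 (High): n = 456; a·d/n = 89·172/456 = 33.5702; b·c/n = 163·32/456 = 11.4386
OR_MH = (76.9438 + 14.0279 + 33.5702) / (6.6356 + 3.4564 + 11.4386) = 124.5419 / 21.5307 = 5.78439

5.784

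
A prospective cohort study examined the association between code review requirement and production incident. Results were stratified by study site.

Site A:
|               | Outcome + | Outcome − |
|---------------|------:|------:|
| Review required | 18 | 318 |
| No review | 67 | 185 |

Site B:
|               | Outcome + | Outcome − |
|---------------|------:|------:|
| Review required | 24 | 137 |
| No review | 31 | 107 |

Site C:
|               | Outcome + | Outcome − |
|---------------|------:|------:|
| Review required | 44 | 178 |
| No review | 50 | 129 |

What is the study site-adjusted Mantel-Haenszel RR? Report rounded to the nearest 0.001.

0.465

RR_MH = Σ(aᵢ·n₀ᵢ/nᵢ) / Σ(cᵢ·n₁ᵢ/nᵢ), with n₁ᵢ = aᵢ+bᵢ (exposed), n₀ᵢ = cᵢ+dᵢ (unexposed), nᵢ = n₁ᵢ+n₀ᵢ.
Stratum 1 (Site A): n₁ = 336, n₀ = 252, n = 588; a·n₀/n = 18·252/588 = 7.7143; c·n₁/n = 67·336/588 = 38.2857
Stratum 2 (Site B): n₁ = 161, n₀ = 138, n = 299; a·n₀/n = 24·138/299 = 11.0769; c·n₁/n = 31·161/299 = 16.6923
Stratum 3 (Site C): n₁ = 222, n₀ = 179, n = 401; a·n₀/n = 44·179/401 = 19.6409; c·n₁/n = 50·222/401 = 27.6808
RR_MH = (7.7143 + 11.0769 + 19.6409) / (38.2857 + 16.6923 + 27.6808) = 38.4321 / 82.6588 = 0.46495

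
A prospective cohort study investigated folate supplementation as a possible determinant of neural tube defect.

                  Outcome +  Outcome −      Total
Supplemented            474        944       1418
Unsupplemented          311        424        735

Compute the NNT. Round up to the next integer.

12

Risk in treated group = 474/1418 = 0.33427; risk in control = 311/735 = 0.42313.
Absolute risk reduction = 0.42313 − 0.33427 = 0.08886
NNT = 1 / ARR = 1 / 0.08886 = 11.254 → round up → 12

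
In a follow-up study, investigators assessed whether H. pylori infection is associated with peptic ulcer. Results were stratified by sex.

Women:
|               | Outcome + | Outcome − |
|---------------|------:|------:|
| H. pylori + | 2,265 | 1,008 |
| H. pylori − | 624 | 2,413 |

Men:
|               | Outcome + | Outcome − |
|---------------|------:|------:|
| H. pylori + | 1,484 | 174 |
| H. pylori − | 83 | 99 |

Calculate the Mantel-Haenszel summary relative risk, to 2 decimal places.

RR_MH = Σ(aᵢ·n₀ᵢ/nᵢ) / Σ(cᵢ·n₁ᵢ/nᵢ), with n₁ᵢ = aᵢ+bᵢ (exposed), n₀ᵢ = cᵢ+dᵢ (unexposed), nᵢ = n₁ᵢ+n₀ᵢ.
Stratum 1 (Women): n₁ = 3273, n₀ = 3037, n = 6310; a·n₀/n = 2265·3037/6310 = 1090.1434; c·n₁/n = 624·3273/6310 = 323.6691
Stratum 2 (Men): n₁ = 1658, n₀ = 182, n = 1840; a·n₀/n = 1484·182/1840 = 146.7870; c·n₁/n = 83·1658/1840 = 74.7902
RR_MH = (1090.1434 + 146.7870) / (323.6691 + 74.7902) = 1236.9304 / 398.4593 = 3.10428

3.10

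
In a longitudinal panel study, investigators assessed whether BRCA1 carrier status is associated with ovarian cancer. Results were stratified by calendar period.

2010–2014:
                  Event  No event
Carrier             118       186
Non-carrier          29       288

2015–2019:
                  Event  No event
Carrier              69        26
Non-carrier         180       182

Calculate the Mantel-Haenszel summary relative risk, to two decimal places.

2.23

RR_MH = Σ(aᵢ·n₀ᵢ/nᵢ) / Σ(cᵢ·n₁ᵢ/nᵢ), with n₁ᵢ = aᵢ+bᵢ (exposed), n₀ᵢ = cᵢ+dᵢ (unexposed), nᵢ = n₁ᵢ+n₀ᵢ.
Stratum 1 (2010–2014): n₁ = 304, n₀ = 317, n = 621; a·n₀/n = 118·317/621 = 60.2351; c·n₁/n = 29·304/621 = 14.1965
Stratum 2 (2015–2019): n₁ = 95, n₀ = 362, n = 457; a·n₀/n = 69·362/457 = 54.6565; c·n₁/n = 180·95/457 = 37.4179
RR_MH = (60.2351 + 54.6565) / (14.1965 + 37.4179) = 114.8916 / 51.6144 = 2.22596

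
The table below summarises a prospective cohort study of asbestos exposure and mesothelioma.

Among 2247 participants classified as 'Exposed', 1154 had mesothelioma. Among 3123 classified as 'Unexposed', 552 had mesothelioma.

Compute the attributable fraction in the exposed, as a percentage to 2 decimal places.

From the description: a = 1154, b = 1093, c = 552, d = 2571.
Risk in exposed = 1154/2247 = 0.51357; risk in unexposed = 552/3123 = 0.17675.
RR = 0.51357/0.17675 = 2.90560
AR% = (RR − 1)/RR × 100 = (2.90560 − 1)/2.90560 × 100 = 65.5837%

65.58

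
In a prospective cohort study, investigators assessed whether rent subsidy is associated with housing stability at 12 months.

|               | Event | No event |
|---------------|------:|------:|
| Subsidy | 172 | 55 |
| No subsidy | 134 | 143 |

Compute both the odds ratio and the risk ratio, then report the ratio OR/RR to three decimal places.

Cells: a = 172, b = 55, c = 134, d = 143.
OR = (172·143)/(55·134) = 24596/7370 = 3.33731
Risk in exposed = 172/227 = 0.75771; risk in unexposed = 134/277 = 0.48375; RR = 1.56631
OR/RR = 3.33731 / 1.56631 = 2.13069
The outcome is not rare, so the OR lies further from 1 than the RR.

2.131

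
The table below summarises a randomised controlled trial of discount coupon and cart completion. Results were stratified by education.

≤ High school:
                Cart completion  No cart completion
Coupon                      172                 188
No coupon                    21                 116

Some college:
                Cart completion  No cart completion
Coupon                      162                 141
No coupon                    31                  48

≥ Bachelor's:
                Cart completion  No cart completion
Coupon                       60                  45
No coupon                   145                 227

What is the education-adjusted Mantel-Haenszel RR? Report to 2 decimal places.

RR_MH = Σ(aᵢ·n₀ᵢ/nᵢ) / Σ(cᵢ·n₁ᵢ/nᵢ), with n₁ᵢ = aᵢ+bᵢ (exposed), n₀ᵢ = cᵢ+dᵢ (unexposed), nᵢ = n₁ᵢ+n₀ᵢ.
Stratum 1 (≤ High school): n₁ = 360, n₀ = 137, n = 497; a·n₀/n = 172·137/497 = 47.4125; c·n₁/n = 21·360/497 = 15.2113
Stratum 2 (Some college): n₁ = 303, n₀ = 79, n = 382; a·n₀/n = 162·79/382 = 33.5026; c·n₁/n = 31·303/382 = 24.5890
Stratum 3 (≥ Bachelor's): n₁ = 105, n₀ = 372, n = 477; a·n₀/n = 60·372/477 = 46.7925; c·n₁/n = 145·105/477 = 31.9182
RR_MH = (47.4125 + 33.5026 + 46.7925) / (15.2113 + 24.5890 + 31.9182) = 127.7075 / 71.7185 = 1.78068

1.78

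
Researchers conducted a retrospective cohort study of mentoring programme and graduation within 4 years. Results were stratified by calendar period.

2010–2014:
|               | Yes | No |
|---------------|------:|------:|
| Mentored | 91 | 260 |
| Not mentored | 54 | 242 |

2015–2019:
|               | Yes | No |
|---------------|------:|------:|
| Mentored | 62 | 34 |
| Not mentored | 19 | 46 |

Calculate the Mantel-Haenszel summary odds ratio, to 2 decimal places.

2.01

OR_MH = Σ(aᵢdᵢ/nᵢ) / Σ(bᵢcᵢ/nᵢ), where nᵢ is the stratum total.
Stratum 1 (2010–2014): n = 647; a·d/n = 91·242/647 = 34.0371; b·c/n = 260·54/647 = 21.7002
Stratum 2 (2015–2019): n = 161; a·d/n = 62·46/161 = 17.7143; b·c/n = 34·19/161 = 4.0124
OR_MH = (34.0371 + 17.7143) / (21.7002 + 4.0124) = 51.7514 / 25.7126 = 2.01269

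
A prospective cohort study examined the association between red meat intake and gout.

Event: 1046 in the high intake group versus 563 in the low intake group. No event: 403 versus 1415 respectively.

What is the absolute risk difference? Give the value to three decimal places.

From the description: a = 1046, b = 403, c = 563, d = 1415.
Risk in exposed = 1046/1449 = 0.721877; risk in unexposed = 563/1978 = 0.284631.
Risk difference = 0.721877 − 0.284631 = 0.437246

0.437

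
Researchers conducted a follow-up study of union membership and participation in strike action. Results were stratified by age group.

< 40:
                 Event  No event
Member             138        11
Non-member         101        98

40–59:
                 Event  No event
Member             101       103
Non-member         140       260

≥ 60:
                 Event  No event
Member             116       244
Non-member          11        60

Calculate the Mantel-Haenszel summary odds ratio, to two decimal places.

2.96

OR_MH = Σ(aᵢdᵢ/nᵢ) / Σ(bᵢcᵢ/nᵢ), where nᵢ is the stratum total.
Stratum 1 (< 40): n = 348; a·d/n = 138·98/348 = 38.8621; b·c/n = 11·101/348 = 3.1925
Stratum 2 (40–59): n = 604; a·d/n = 101·260/604 = 43.4768; b·c/n = 103·140/604 = 23.8742
Stratum 3 (≥ 60): n = 431; a·d/n = 116·60/431 = 16.1485; b·c/n = 244·11/431 = 6.2274
OR_MH = (38.8621 + 43.4768 + 16.1485) / (3.1925 + 23.8742 + 6.2274) = 98.4874 / 33.2941 = 2.95811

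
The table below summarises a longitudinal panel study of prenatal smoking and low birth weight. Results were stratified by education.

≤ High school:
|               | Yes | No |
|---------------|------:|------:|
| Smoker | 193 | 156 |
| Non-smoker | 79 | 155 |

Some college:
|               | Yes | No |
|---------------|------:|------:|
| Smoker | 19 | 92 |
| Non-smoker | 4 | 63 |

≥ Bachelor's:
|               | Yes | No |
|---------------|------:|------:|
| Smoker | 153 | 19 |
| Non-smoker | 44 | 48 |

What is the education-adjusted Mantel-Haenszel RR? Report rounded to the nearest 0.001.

RR_MH = Σ(aᵢ·n₀ᵢ/nᵢ) / Σ(cᵢ·n₁ᵢ/nᵢ), with n₁ᵢ = aᵢ+bᵢ (exposed), n₀ᵢ = cᵢ+dᵢ (unexposed), nᵢ = n₁ᵢ+n₀ᵢ.
Stratum 1 (≤ High school): n₁ = 349, n₀ = 234, n = 583; a·n₀/n = 193·234/583 = 77.4648; c·n₁/n = 79·349/583 = 47.2916
Stratum 2 (Some college): n₁ = 111, n₀ = 67, n = 178; a·n₀/n = 19·67/178 = 7.1517; c·n₁/n = 4·111/178 = 2.4944
Stratum 3 (≥ Bachelor's): n₁ = 172, n₀ = 92, n = 264; a·n₀/n = 153·92/264 = 53.3182; c·n₁/n = 44·172/264 = 28.6667
RR_MH = (77.4648 + 7.1517 + 53.3182) / (47.2916 + 2.4944 + 28.6667) = 137.9347 / 78.4526 = 1.75819

1.758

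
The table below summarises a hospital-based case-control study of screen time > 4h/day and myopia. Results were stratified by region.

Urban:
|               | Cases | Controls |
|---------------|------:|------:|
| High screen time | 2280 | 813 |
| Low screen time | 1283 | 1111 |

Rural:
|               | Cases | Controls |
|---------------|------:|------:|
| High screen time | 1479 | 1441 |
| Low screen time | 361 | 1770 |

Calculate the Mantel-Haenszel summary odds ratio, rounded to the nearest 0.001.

OR_MH = Σ(aᵢdᵢ/nᵢ) / Σ(bᵢcᵢ/nᵢ), where nᵢ is the stratum total.
Stratum 1 (Urban): n = 5487; a·d/n = 2280·1111/5487 = 461.6512; b·c/n = 813·1283/5487 = 190.1001
Stratum 2 (Rural): n = 5051; a·d/n = 1479·1770/5051 = 518.2795; b·c/n = 1441·361/5051 = 102.9897
OR_MH = (461.6512 + 518.2795) / (190.1001 + 102.9897) = 979.9307 / 293.0898 = 3.34345

3.343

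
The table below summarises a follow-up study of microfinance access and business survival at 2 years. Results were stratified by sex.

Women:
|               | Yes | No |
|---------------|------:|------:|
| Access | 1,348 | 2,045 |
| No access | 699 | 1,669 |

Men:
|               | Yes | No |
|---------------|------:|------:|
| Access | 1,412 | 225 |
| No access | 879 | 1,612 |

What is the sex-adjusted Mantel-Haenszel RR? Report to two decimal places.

1.85

RR_MH = Σ(aᵢ·n₀ᵢ/nᵢ) / Σ(cᵢ·n₁ᵢ/nᵢ), with n₁ᵢ = aᵢ+bᵢ (exposed), n₀ᵢ = cᵢ+dᵢ (unexposed), nᵢ = n₁ᵢ+n₀ᵢ.
Stratum 1 (Women): n₁ = 3393, n₀ = 2368, n = 5761; a·n₀/n = 1348·2368/5761 = 554.0816; c·n₁/n = 699·3393/5761 = 411.6832
Stratum 2 (Men): n₁ = 1637, n₀ = 2491, n = 4128; a·n₀/n = 1412·2491/4128 = 852.0572; c·n₁/n = 879·1637/4128 = 348.5763
RR_MH = (554.0816 + 852.0572) / (411.6832 + 348.5763) = 1406.1388 / 760.2595 = 1.84955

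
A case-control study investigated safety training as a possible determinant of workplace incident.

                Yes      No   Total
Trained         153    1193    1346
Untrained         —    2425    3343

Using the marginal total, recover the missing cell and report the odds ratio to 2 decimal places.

0.34

The missing cell is in the unexposed row: 3343 − 2425 = 918.
So a = 153, b = 1193, c = 918, d = 2425.
OR = (a·d)/(b·c) = (153 × 2425) / (1193 × 918) = 371025 / 1095174 = 0.33878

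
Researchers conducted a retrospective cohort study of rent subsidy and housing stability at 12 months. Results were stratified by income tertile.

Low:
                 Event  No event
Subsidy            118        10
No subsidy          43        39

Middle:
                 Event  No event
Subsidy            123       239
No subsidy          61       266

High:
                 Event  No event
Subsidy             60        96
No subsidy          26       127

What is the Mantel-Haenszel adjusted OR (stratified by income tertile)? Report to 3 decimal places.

OR_MH = Σ(aᵢdᵢ/nᵢ) / Σ(bᵢcᵢ/nᵢ), where nᵢ is the stratum total.
Stratum 1 (Low): n = 210; a·d/n = 118·39/210 = 21.9143; b·c/n = 10·43/210 = 2.0476
Stratum 2 (Middle): n = 689; a·d/n = 123·266/689 = 47.4862; b·c/n = 239·61/689 = 21.1597
Stratum 3 (High): n = 309; a·d/n = 60·127/309 = 24.6602; b·c/n = 96·26/309 = 8.0777
OR_MH = (21.9143 + 47.4862 + 24.6602) / (2.0476 + 21.1597 + 8.0777) = 94.0607 / 31.2849 = 3.00658

3.007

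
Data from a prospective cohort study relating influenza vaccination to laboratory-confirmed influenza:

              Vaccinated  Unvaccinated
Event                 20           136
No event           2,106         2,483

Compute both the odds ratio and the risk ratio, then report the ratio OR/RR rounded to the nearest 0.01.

Reading the table with exposure as columns: a = 20 (Vaccinated, case), b = 2106 (Vaccinated, non-case), c = 136 (Unvaccinated, case), d = 2483.
OR = (20·2483)/(2106·136) = 49660/286416 = 0.17338
Risk in exposed = 20/2126 = 0.00941; risk in unexposed = 136/2619 = 0.05193; RR = 0.18116
OR/RR = 0.17338 / 0.18116 = 0.95708
The outcome is rare in both groups, so OR ≈ RR (ratio near 1).

0.96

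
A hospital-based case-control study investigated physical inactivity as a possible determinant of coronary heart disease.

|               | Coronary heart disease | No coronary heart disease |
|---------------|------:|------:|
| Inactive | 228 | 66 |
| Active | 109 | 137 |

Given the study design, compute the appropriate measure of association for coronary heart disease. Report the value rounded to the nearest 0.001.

Cells: a = 228, b = 66, c = 109, d = 137.
This is a hospital-based case-control study: participants were sampled on outcome status, so risks in the source population cannot be estimated directly — relative risk is not valid here. The odds ratio is the appropriate measure.
OR = (a·d)/(b·c) = (228 × 137) / (66 × 109) = 31236 / 7194 = 4.34195

4.342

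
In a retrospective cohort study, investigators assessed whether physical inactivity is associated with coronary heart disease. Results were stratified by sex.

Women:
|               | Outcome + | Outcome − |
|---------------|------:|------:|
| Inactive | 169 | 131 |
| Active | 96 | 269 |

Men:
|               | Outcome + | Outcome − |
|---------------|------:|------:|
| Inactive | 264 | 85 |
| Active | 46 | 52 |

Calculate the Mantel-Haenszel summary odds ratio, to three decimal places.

OR_MH = Σ(aᵢdᵢ/nᵢ) / Σ(bᵢcᵢ/nᵢ), where nᵢ is the stratum total.
Stratum 1 (Women): n = 665; a·d/n = 169·269/665 = 68.3624; b·c/n = 131·96/665 = 18.9113
Stratum 2 (Men): n = 447; a·d/n = 264·52/447 = 30.7114; b·c/n = 85·46/447 = 8.7472
OR_MH = (68.3624 + 30.7114) / (18.9113 + 8.7472) = 99.0738 / 27.6585 = 3.58204

3.582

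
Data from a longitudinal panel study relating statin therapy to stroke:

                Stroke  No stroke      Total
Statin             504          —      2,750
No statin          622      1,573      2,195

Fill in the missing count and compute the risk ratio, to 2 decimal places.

The missing cell is in the exposed row: 2750 − 504 = 2246.
So a = 504, b = 2246, c = 622, d = 1573.
RR = [a/(a+b)] / [c/(c+d)] = (504/2750) / (622/2195) = 0.18327/0.28337 = 0.64676

0.65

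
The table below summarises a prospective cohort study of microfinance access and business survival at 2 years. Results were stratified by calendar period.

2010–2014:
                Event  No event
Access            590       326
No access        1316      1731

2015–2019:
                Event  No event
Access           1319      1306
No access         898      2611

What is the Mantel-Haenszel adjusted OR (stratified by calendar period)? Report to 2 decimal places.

2.74

OR_MH = Σ(aᵢdᵢ/nᵢ) / Σ(bᵢcᵢ/nᵢ), where nᵢ is the stratum total.
Stratum 1 (2010–2014): n = 3963; a·d/n = 590·1731/3963 = 257.7063; b·c/n = 326·1316/3963 = 108.2554
Stratum 2 (2015–2019): n = 6134; a·d/n = 1319·2611/6134 = 561.4459; b·c/n = 1306·898/6134 = 191.1947
OR_MH = (257.7063 + 561.4459) / (108.2554 + 191.1947) = 819.1522 / 299.4500 = 2.73552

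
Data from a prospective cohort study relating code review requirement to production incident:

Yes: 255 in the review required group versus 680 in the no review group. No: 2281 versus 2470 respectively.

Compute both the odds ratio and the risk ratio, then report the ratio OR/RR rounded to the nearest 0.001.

0.872

From the description: a = 255, b = 2281, c = 680, d = 2470.
OR = (255·2470)/(2281·680) = 629850/1551080 = 0.40607
Risk in exposed = 255/2536 = 0.10055; risk in unexposed = 680/3150 = 0.21587; RR = 0.46579
OR/RR = 0.40607 / 0.46579 = 0.87179
The outcome is not rare, so the OR lies further from 1 than the RR.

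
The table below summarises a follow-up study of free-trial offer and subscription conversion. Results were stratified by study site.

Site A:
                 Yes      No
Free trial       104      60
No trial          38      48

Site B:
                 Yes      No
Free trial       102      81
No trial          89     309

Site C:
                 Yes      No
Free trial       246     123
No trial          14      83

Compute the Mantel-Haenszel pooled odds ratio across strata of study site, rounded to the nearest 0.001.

OR_MH = Σ(aᵢdᵢ/nᵢ) / Σ(bᵢcᵢ/nᵢ), where nᵢ is the stratum total.
Stratum 1 (Site A): n = 250; a·d/n = 104·48/250 = 19.9680; b·c/n = 60·38/250 = 9.1200
Stratum 2 (Site B): n = 581; a·d/n = 102·309/581 = 54.2478; b·c/n = 81·89/581 = 12.4079
Stratum 3 (Site C): n = 466; a·d/n = 246·83/466 = 43.8155; b·c/n = 123·14/466 = 3.6953
OR_MH = (19.9680 + 54.2478 + 43.8155) / (9.1200 + 12.4079 + 3.6953) = 118.0313 / 25.2232 = 4.67947

4.679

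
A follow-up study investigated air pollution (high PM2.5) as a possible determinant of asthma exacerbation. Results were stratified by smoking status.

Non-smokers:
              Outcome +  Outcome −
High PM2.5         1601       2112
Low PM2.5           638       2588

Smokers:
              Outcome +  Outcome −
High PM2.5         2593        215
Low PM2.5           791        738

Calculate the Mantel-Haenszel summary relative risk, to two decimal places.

RR_MH = Σ(aᵢ·n₀ᵢ/nᵢ) / Σ(cᵢ·n₁ᵢ/nᵢ), with n₁ᵢ = aᵢ+bᵢ (exposed), n₀ᵢ = cᵢ+dᵢ (unexposed), nᵢ = n₁ᵢ+n₀ᵢ.
Stratum 1 (Non-smokers): n₁ = 3713, n₀ = 3226, n = 6939; a·n₀/n = 1601·3226/6939 = 744.3185; c·n₁/n = 638·3713/6939 = 341.3884
Stratum 2 (Smokers): n₁ = 2808, n₀ = 1529, n = 4337; a·n₀/n = 2593·1529/4337 = 914.1566; c·n₁/n = 791·2808/4337 = 512.1347
RR_MH = (744.3185 + 914.1566) / (341.3884 + 512.1347) = 1658.4750 / 853.5230 = 1.94309

1.94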